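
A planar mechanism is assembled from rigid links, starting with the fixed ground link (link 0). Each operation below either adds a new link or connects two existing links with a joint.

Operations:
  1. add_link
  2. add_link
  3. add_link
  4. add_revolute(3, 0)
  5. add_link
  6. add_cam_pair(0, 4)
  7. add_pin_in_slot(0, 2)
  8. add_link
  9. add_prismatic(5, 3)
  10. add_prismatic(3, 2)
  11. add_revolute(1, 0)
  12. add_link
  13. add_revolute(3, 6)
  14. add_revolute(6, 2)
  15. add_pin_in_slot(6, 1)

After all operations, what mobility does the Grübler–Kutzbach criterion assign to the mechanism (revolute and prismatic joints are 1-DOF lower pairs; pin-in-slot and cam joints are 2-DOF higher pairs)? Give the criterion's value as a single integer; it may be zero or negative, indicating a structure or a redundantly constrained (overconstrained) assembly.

L=1 J1=0 J2=0
add link → L=2 J1=0 J2=0
add link → L=3 J1=0 J2=0
add link → L=4 J1=0 J2=0
R@3,0 dof=1 J1 → L=4 J1=1 J2=0
add link → L=5 J1=1 J2=0
C@0,4 dof=2 J2 → L=5 J1=1 J2=1
PS@0,2 dof=2 J2 → L=5 J1=1 J2=2
add link → L=6 J1=1 J2=2
P@5,3 dof=1 J1 → L=6 J1=2 J2=2
P@3,2 dof=1 J1 → L=6 J1=3 J2=2
R@1,0 dof=1 J1 → L=6 J1=4 J2=2
add link → L=7 J1=4 J2=2
R@3,6 dof=1 J1 → L=7 J1=5 J2=2
R@6,2 dof=1 J1 → L=7 J1=6 J2=2
PS@6,1 dof=2 J2 → L=7 J1=6 J2=3
M=3(L−1)−2J1−J2=3·6−2·6−3=3

M = 3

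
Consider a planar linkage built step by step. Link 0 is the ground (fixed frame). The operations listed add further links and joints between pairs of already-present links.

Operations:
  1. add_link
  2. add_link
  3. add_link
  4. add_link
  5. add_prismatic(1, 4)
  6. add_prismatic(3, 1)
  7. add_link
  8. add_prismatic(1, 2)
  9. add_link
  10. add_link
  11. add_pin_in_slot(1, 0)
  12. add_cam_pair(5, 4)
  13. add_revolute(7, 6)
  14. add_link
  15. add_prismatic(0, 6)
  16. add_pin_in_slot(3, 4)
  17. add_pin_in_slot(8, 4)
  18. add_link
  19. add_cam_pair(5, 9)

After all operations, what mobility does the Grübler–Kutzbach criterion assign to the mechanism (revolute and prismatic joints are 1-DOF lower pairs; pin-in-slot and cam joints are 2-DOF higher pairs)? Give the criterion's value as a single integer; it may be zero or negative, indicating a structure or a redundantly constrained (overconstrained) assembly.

M = 12

ground; <1,0,0>
#1 <2,0,0>
#2 <3,0,0>
#3 <4,0,0>
#4 <5,0,0>
P:1↔4 J1 <5,1,0>
P:3↔1 J1 <5,2,0>
#5 <6,2,0>
P:1↔2 J1 <6,3,0>
#6 <7,3,0>
#7 <8,3,0>
PS:1↔0 J2 <8,3,1>
C:5↔4 J2 <8,3,2>
R:7↔6 J1 <8,4,2>
#8 <9,4,2>
P:0↔6 J1 <9,5,2>
PS:3↔4 J2 <9,5,3>
PS:8↔4 J2 <9,5,4>
#9 <10,5,4>
C:5↔9 J2 <10,5,5>
3×9 − 2×5 − 1×5 = 12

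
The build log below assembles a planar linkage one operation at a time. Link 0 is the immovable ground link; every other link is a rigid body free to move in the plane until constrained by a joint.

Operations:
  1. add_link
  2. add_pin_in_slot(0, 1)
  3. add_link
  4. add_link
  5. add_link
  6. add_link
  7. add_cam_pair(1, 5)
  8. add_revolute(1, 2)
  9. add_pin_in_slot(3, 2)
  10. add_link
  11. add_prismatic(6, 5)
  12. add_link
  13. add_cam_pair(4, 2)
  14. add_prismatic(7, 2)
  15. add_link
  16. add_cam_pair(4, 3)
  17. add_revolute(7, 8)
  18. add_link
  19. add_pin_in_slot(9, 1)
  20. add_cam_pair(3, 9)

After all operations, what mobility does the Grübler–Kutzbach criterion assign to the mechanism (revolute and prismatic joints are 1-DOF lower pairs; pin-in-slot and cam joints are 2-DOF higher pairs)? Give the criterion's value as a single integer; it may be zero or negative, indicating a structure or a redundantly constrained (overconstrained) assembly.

M = 12

[1;0;0] (link 0 is ground)
L+ [2;0;0]
PS(0,1)∈J2 [2;0;1]
L+ [3;0;1]
L+ [4;0;1]
L+ [5;0;1]
L+ [6;0;1]
C(1,5)∈J2 [6;0;2]
R(1,2)∈J1 [6;1;2]
PS(3,2)∈J2 [6;1;3]
L+ [7;1;3]
P(6,5)∈J1 [7;2;3]
L+ [8;2;3]
C(4,2)∈J2 [8;2;4]
P(7,2)∈J1 [8;3;4]
L+ [9;3;4]
C(4,3)∈J2 [9;3;5]
R(7,8)∈J1 [9;4;5]
L+ [10;4;5]
PS(9,1)∈J2 [10;4;6]
C(3,9)∈J2 [10;4;7]
mobility = 27 − 8 − 7 = 12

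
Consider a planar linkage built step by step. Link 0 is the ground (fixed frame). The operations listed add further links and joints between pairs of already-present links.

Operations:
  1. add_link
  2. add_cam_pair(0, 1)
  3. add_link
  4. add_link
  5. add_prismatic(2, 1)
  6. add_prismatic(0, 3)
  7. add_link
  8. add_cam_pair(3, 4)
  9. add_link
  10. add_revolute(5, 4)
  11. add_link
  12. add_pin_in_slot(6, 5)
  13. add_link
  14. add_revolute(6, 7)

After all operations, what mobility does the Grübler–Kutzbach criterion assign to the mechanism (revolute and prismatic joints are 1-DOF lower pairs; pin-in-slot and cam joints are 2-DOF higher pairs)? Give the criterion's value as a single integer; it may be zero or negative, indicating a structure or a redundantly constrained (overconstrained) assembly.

M = 10

[1;0;0] (link 0 is ground)
L+ [2;0;0]
C(0,1)∈J2 [2;0;1]
L+ [3;0;1]
L+ [4;0;1]
P(2,1)∈J1 [4;1;1]
P(0,3)∈J1 [4;2;1]
L+ [5;2;1]
C(3,4)∈J2 [5;2;2]
L+ [6;2;2]
R(5,4)∈J1 [6;3;2]
L+ [7;3;2]
PS(6,5)∈J2 [7;3;3]
L+ [8;3;3]
R(6,7)∈J1 [8;4;3]
mobility = 21 − 8 − 3 = 10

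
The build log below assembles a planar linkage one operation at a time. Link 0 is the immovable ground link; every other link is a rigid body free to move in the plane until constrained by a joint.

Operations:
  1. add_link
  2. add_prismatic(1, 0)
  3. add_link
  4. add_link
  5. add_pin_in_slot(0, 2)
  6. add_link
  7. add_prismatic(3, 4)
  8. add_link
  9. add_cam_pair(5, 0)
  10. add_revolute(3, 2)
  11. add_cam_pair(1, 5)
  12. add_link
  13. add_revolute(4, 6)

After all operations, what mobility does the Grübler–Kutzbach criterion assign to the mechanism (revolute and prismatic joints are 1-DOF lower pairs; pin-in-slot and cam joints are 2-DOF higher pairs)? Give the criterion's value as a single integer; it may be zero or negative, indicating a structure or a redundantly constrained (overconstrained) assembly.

M = 7

[1;0;0] (link 0 is ground)
L+ [2;0;0]
P(1,0)∈J1 [2;1;0]
L+ [3;1;0]
L+ [4;1;0]
PS(0,2)∈J2 [4;1;1]
L+ [5;1;1]
P(3,4)∈J1 [5;2;1]
L+ [6;2;1]
C(5,0)∈J2 [6;2;2]
R(3,2)∈J1 [6;3;2]
C(1,5)∈J2 [6;3;3]
L+ [7;3;3]
R(4,6)∈J1 [7;4;3]
mobility = 18 − 8 − 3 = 7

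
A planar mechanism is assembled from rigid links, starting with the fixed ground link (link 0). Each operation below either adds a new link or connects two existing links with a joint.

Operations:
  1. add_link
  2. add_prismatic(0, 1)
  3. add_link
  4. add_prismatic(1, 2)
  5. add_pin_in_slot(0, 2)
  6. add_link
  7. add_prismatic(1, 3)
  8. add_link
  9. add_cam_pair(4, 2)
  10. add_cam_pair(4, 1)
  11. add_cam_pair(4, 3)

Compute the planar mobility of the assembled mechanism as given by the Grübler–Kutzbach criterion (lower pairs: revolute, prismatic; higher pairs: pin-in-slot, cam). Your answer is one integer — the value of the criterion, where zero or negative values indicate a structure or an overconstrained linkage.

M = 2

L=1 J1=0 J2=0
add link → L=2 J1=0 J2=0
P@0,1 dof=1 J1 → L=2 J1=1 J2=0
add link → L=3 J1=1 J2=0
P@1,2 dof=1 J1 → L=3 J1=2 J2=0
PS@0,2 dof=2 J2 → L=3 J1=2 J2=1
add link → L=4 J1=2 J2=1
P@1,3 dof=1 J1 → L=4 J1=3 J2=1
add link → L=5 J1=3 J2=1
C@4,2 dof=2 J2 → L=5 J1=3 J2=2
C@4,1 dof=2 J2 → L=5 J1=3 J2=3
C@4,3 dof=2 J2 → L=5 J1=3 J2=4
M=3(L−1)−2J1−J2=3·4−2·3−4=2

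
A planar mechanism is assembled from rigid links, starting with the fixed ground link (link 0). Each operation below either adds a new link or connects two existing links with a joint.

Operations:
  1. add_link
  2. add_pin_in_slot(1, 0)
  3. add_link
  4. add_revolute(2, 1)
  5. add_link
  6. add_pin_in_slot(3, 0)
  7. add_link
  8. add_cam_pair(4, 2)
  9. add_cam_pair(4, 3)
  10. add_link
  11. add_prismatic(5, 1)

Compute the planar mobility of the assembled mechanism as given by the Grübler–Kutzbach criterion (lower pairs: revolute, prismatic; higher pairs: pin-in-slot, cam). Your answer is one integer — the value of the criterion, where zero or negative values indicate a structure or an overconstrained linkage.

M = 7

(L,J1,J2)=(1,0,0); link0 fixed
link1: (2,0,0)
PS 1-0 [J2]: (2,0,1)
link2: (3,0,1)
R 2-1 [J1]: (3,1,1)
link3: (4,1,1)
PS 3-0 [J2]: (4,1,2)
link4: (5,1,2)
C 4-2 [J2]: (5,1,3)
C 4-3 [J2]: (5,1,4)
link5: (6,1,4)
P 5-1 [J1]: (6,2,4)
Grübler: 3·5 − 2·2 − 4 = 7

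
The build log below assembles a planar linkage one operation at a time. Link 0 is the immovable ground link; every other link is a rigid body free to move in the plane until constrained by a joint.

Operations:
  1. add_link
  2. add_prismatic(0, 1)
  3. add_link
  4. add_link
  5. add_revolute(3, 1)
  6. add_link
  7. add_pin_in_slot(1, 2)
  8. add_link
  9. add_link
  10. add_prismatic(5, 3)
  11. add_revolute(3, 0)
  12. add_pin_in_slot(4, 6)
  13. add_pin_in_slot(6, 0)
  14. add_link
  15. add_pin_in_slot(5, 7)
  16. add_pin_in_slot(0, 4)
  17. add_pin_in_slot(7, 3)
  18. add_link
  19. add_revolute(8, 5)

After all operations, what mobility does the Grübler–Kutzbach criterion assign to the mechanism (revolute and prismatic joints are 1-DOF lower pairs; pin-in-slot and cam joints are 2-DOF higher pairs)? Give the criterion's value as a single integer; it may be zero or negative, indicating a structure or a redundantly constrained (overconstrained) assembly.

M = 8

ground; <1,0,0>
#1 <2,0,0>
P:0↔1 J1 <2,1,0>
#2 <3,1,0>
#3 <4,1,0>
R:3↔1 J1 <4,2,0>
#4 <5,2,0>
PS:1↔2 J2 <5,2,1>
#5 <6,2,1>
#6 <7,2,1>
P:5↔3 J1 <7,3,1>
R:3↔0 J1 <7,4,1>
PS:4↔6 J2 <7,4,2>
PS:6↔0 J2 <7,4,3>
#7 <8,4,3>
PS:5↔7 J2 <8,4,4>
PS:0↔4 J2 <8,4,5>
PS:7↔3 J2 <8,4,6>
#8 <9,4,6>
R:8↔5 J1 <9,5,6>
3×8 − 2×5 − 1×6 = 8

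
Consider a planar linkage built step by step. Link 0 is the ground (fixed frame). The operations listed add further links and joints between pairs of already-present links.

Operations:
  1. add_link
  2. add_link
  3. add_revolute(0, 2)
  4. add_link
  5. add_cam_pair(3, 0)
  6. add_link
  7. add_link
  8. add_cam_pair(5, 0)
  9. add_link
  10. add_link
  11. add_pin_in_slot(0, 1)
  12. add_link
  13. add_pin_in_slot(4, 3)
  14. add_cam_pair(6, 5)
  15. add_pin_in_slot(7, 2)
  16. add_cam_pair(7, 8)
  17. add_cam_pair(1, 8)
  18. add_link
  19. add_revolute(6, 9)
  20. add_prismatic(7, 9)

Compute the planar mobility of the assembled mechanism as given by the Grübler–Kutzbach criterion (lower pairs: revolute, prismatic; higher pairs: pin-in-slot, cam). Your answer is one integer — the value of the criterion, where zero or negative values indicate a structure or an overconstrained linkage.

(L,J1,J2)=(1,0,0); link0 fixed
link1: (2,0,0)
link2: (3,0,0)
R 0-2 [J1]: (3,1,0)
link3: (4,1,0)
C 3-0 [J2]: (4,1,1)
link4: (5,1,1)
link5: (6,1,1)
C 5-0 [J2]: (6,1,2)
link6: (7,1,2)
link7: (8,1,2)
PS 0-1 [J2]: (8,1,3)
link8: (9,1,3)
PS 4-3 [J2]: (9,1,4)
C 6-5 [J2]: (9,1,5)
PS 7-2 [J2]: (9,1,6)
C 7-8 [J2]: (9,1,7)
C 1-8 [J2]: (9,1,8)
link9: (10,1,8)
R 6-9 [J1]: (10,2,8)
P 7-9 [J1]: (10,3,8)
Grübler: 3·9 − 2·3 − 8 = 13

M = 13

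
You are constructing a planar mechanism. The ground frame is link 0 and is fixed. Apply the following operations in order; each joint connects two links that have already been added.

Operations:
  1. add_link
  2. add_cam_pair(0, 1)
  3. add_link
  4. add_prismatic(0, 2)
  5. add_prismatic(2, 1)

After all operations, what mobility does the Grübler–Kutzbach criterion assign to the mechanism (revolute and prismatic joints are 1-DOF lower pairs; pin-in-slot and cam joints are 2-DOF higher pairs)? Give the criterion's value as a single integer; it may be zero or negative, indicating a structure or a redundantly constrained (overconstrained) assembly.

M = 1

L=1 J1=0 J2=0
add link → L=2 J1=0 J2=0
C@0,1 dof=2 J2 → L=2 J1=0 J2=1
add link → L=3 J1=0 J2=1
P@0,2 dof=1 J1 → L=3 J1=1 J2=1
P@2,1 dof=1 J1 → L=3 J1=2 J2=1
M=3(L−1)−2J1−J2=3·2−2·2−1=1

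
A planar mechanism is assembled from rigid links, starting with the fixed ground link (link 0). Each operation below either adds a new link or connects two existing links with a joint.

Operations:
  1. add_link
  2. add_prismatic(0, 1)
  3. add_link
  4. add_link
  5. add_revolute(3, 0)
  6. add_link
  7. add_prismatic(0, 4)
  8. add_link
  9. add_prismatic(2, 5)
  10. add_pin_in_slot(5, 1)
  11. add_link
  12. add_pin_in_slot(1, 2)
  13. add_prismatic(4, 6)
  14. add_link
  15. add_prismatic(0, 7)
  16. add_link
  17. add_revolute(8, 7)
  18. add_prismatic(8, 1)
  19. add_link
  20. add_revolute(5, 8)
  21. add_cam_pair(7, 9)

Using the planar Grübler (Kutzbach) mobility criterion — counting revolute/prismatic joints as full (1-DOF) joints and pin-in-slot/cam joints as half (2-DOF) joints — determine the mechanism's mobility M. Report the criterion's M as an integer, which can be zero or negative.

M = 6

(L,J1,J2)=(1,0,0); link0 fixed
link1: (2,0,0)
P 0-1 [J1]: (2,1,0)
link2: (3,1,0)
link3: (4,1,0)
R 3-0 [J1]: (4,2,0)
link4: (5,2,0)
P 0-4 [J1]: (5,3,0)
link5: (6,3,0)
P 2-5 [J1]: (6,4,0)
PS 5-1 [J2]: (6,4,1)
link6: (7,4,1)
PS 1-2 [J2]: (7,4,2)
P 4-6 [J1]: (7,5,2)
link7: (8,5,2)
P 0-7 [J1]: (8,6,2)
link8: (9,6,2)
R 8-7 [J1]: (9,7,2)
P 8-1 [J1]: (9,8,2)
link9: (10,8,2)
R 5-8 [J1]: (10,9,2)
C 7-9 [J2]: (10,9,3)
Grübler: 3·9 − 2·9 − 3 = 6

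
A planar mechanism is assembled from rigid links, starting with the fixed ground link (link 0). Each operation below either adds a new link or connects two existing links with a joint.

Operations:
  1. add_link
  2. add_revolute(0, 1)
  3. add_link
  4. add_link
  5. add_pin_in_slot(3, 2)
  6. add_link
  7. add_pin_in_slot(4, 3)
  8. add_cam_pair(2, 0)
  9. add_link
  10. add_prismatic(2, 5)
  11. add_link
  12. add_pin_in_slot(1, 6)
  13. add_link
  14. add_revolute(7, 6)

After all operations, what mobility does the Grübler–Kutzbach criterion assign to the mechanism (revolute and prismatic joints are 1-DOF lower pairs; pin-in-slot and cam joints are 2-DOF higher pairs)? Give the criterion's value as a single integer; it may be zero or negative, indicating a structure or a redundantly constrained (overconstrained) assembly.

link 0 = ground. State L|J1|J2 = 1|0|0
+link1  2|0|0
R(0,1) f=1→J1  2|1|0
+link2  3|1|0
+link3  4|1|0
PS(3,2) f=2→J2  4|1|1
+link4  5|1|1
PS(4,3) f=2→J2  5|1|2
C(2,0) f=2→J2  5|1|3
+link5  6|1|3
P(2,5) f=1→J1  6|2|3
+link6  7|2|3
PS(1,6) f=2→J2  7|2|4
+link7  8|2|4
R(7,6) f=1→J1  8|3|4
M = 3(8−1)−2·3−4 = 21−6−4 = 11

M = 11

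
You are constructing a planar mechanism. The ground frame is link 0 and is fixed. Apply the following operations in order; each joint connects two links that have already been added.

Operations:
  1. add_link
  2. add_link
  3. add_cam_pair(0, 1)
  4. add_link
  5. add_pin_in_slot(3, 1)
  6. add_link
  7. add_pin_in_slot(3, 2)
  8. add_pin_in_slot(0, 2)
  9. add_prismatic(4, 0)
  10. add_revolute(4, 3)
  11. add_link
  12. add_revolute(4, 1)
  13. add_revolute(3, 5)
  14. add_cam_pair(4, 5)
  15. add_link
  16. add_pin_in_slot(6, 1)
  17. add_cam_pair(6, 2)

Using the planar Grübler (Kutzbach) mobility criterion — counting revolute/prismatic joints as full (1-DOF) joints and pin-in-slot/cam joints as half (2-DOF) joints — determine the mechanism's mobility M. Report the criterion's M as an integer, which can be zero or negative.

M = 3

L=1 J1=0 J2=0
add link → L=2 J1=0 J2=0
add link → L=3 J1=0 J2=0
C@0,1 dof=2 J2 → L=3 J1=0 J2=1
add link → L=4 J1=0 J2=1
PS@3,1 dof=2 J2 → L=4 J1=0 J2=2
add link → L=5 J1=0 J2=2
PS@3,2 dof=2 J2 → L=5 J1=0 J2=3
PS@0,2 dof=2 J2 → L=5 J1=0 J2=4
P@4,0 dof=1 J1 → L=5 J1=1 J2=4
R@4,3 dof=1 J1 → L=5 J1=2 J2=4
add link → L=6 J1=2 J2=4
R@4,1 dof=1 J1 → L=6 J1=3 J2=4
R@3,5 dof=1 J1 → L=6 J1=4 J2=4
C@4,5 dof=2 J2 → L=6 J1=4 J2=5
add link → L=7 J1=4 J2=5
PS@6,1 dof=2 J2 → L=7 J1=4 J2=6
C@6,2 dof=2 J2 → L=7 J1=4 J2=7
M=3(L−1)−2J1−J2=3·6−2·4−7=3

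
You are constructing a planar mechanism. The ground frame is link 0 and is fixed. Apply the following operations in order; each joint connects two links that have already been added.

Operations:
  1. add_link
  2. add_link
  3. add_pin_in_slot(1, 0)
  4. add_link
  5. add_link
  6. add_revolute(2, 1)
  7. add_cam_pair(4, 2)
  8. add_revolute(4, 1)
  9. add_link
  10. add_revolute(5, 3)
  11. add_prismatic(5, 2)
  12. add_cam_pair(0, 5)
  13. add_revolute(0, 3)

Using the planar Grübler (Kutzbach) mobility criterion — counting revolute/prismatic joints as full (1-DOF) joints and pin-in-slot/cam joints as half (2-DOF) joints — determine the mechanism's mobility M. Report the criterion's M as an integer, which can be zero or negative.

M = 2

L=1 J1=0 J2=0
add link → L=2 J1=0 J2=0
add link → L=3 J1=0 J2=0
PS@1,0 dof=2 J2 → L=3 J1=0 J2=1
add link → L=4 J1=0 J2=1
add link → L=5 J1=0 J2=1
R@2,1 dof=1 J1 → L=5 J1=1 J2=1
C@4,2 dof=2 J2 → L=5 J1=1 J2=2
R@4,1 dof=1 J1 → L=5 J1=2 J2=2
add link → L=6 J1=2 J2=2
R@5,3 dof=1 J1 → L=6 J1=3 J2=2
P@5,2 dof=1 J1 → L=6 J1=4 J2=2
C@0,5 dof=2 J2 → L=6 J1=4 J2=3
R@0,3 dof=1 J1 → L=6 J1=5 J2=3
M=3(L−1)−2J1−J2=3·5−2·5−3=2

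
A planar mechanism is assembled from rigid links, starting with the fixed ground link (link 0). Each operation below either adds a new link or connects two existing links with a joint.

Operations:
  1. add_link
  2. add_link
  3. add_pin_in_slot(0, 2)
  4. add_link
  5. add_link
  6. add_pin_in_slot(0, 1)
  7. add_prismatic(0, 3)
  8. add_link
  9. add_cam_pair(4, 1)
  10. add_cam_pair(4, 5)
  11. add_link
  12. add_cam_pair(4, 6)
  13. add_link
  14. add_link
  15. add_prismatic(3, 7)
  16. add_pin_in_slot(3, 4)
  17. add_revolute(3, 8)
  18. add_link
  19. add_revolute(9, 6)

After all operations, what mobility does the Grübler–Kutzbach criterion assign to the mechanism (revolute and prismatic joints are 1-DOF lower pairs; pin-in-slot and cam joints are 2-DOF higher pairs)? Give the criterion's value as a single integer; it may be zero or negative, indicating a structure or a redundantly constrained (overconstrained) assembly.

ground; <1,0,0>
#1 <2,0,0>
#2 <3,0,0>
PS:0↔2 J2 <3,0,1>
#3 <4,0,1>
#4 <5,0,1>
PS:0↔1 J2 <5,0,2>
P:0↔3 J1 <5,1,2>
#5 <6,1,2>
C:4↔1 J2 <6,1,3>
C:4↔5 J2 <6,1,4>
#6 <7,1,4>
C:4↔6 J2 <7,1,5>
#7 <8,1,5>
#8 <9,1,5>
P:3↔7 J1 <9,2,5>
PS:3↔4 J2 <9,2,6>
R:3↔8 J1 <9,3,6>
#9 <10,3,6>
R:9↔6 J1 <10,4,6>
3×9 − 2×4 − 1×6 = 13

M = 13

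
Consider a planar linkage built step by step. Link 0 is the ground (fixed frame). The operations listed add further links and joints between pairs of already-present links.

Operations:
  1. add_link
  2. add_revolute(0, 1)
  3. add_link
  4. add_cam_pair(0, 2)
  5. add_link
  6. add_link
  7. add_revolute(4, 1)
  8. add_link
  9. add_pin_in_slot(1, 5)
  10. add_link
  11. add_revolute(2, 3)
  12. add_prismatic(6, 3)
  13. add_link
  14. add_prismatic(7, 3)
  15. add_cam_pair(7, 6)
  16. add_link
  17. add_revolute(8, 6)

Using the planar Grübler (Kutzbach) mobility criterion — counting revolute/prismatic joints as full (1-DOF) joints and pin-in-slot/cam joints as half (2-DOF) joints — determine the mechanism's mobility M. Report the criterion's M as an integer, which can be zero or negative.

M = 9

[1;0;0] (link 0 is ground)
L+ [2;0;0]
R(0,1)∈J1 [2;1;0]
L+ [3;1;0]
C(0,2)∈J2 [3;1;1]
L+ [4;1;1]
L+ [5;1;1]
R(4,1)∈J1 [5;2;1]
L+ [6;2;1]
PS(1,5)∈J2 [6;2;2]
L+ [7;2;2]
R(2,3)∈J1 [7;3;2]
P(6,3)∈J1 [7;4;2]
L+ [8;4;2]
P(7,3)∈J1 [8;5;2]
C(7,6)∈J2 [8;5;3]
L+ [9;5;3]
R(8,6)∈J1 [9;6;3]
mobility = 24 − 12 − 3 = 9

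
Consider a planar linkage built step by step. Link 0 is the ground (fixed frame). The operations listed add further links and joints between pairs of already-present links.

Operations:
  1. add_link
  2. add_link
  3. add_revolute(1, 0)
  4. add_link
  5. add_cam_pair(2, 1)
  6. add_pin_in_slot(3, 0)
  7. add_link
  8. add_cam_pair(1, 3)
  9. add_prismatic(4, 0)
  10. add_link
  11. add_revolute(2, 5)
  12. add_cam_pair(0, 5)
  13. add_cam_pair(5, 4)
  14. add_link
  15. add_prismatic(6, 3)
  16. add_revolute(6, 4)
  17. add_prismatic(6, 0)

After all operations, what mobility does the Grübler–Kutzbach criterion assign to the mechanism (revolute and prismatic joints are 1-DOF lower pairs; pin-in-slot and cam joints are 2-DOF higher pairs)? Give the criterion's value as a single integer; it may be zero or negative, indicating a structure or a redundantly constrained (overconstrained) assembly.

M = 1

[1;0;0] (link 0 is ground)
L+ [2;0;0]
L+ [3;0;0]
R(1,0)∈J1 [3;1;0]
L+ [4;1;0]
C(2,1)∈J2 [4;1;1]
PS(3,0)∈J2 [4;1;2]
L+ [5;1;2]
C(1,3)∈J2 [5;1;3]
P(4,0)∈J1 [5;2;3]
L+ [6;2;3]
R(2,5)∈J1 [6;3;3]
C(0,5)∈J2 [6;3;4]
C(5,4)∈J2 [6;3;5]
L+ [7;3;5]
P(6,3)∈J1 [7;4;5]
R(6,4)∈J1 [7;5;5]
P(6,0)∈J1 [7;6;5]
mobility = 18 − 12 − 5 = 1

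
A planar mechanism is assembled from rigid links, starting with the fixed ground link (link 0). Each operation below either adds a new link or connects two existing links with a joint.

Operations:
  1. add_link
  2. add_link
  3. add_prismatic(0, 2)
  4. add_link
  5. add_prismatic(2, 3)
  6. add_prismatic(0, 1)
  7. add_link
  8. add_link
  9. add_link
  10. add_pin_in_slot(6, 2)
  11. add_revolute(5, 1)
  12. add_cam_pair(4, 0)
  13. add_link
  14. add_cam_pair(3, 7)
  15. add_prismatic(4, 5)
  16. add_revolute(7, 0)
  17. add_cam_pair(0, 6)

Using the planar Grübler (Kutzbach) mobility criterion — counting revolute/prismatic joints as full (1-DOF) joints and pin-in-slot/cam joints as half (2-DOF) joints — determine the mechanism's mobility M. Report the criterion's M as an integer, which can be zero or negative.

M = 5

(L,J1,J2)=(1,0,0); link0 fixed
link1: (2,0,0)
link2: (3,0,0)
P 0-2 [J1]: (3,1,0)
link3: (4,1,0)
P 2-3 [J1]: (4,2,0)
P 0-1 [J1]: (4,3,0)
link4: (5,3,0)
link5: (6,3,0)
link6: (7,3,0)
PS 6-2 [J2]: (7,3,1)
R 5-1 [J1]: (7,4,1)
C 4-0 [J2]: (7,4,2)
link7: (8,4,2)
C 3-7 [J2]: (8,4,3)
P 4-5 [J1]: (8,5,3)
R 7-0 [J1]: (8,6,3)
C 0-6 [J2]: (8,6,4)
Grübler: 3·7 − 2·6 − 4 = 5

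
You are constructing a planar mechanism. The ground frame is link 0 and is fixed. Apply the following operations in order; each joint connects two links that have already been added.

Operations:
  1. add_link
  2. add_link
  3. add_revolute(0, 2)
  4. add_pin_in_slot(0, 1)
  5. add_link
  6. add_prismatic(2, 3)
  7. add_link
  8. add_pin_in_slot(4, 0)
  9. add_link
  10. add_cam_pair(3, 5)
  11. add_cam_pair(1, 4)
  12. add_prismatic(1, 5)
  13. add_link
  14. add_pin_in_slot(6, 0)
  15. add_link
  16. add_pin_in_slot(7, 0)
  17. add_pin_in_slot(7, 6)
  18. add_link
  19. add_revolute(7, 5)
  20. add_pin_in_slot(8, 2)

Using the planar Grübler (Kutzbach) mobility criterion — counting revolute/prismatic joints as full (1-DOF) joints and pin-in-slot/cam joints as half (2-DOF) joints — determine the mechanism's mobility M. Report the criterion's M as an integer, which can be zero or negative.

ground; <1,0,0>
#1 <2,0,0>
#2 <3,0,0>
R:0↔2 J1 <3,1,0>
PS:0↔1 J2 <3,1,1>
#3 <4,1,1>
P:2↔3 J1 <4,2,1>
#4 <5,2,1>
PS:4↔0 J2 <5,2,2>
#5 <6,2,2>
C:3↔5 J2 <6,2,3>
C:1↔4 J2 <6,2,4>
P:1↔5 J1 <6,3,4>
#6 <7,3,4>
PS:6↔0 J2 <7,3,5>
#7 <8,3,5>
PS:7↔0 J2 <8,3,6>
PS:7↔6 J2 <8,3,7>
#8 <9,3,7>
R:7↔5 J1 <9,4,7>
PS:8↔2 J2 <9,4,8>
3×8 − 2×4 − 1×8 = 8

M = 8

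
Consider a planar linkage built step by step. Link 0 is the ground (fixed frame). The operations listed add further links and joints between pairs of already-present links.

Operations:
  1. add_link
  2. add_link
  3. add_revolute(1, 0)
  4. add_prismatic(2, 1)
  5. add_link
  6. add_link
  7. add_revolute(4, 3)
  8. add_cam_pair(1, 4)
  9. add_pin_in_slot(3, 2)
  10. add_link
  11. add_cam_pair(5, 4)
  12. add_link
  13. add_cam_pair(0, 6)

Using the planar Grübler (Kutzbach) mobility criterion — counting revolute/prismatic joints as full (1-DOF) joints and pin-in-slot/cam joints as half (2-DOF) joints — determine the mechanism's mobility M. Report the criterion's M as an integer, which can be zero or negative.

L=1 J1=0 J2=0
add link → L=2 J1=0 J2=0
add link → L=3 J1=0 J2=0
R@1,0 dof=1 J1 → L=3 J1=1 J2=0
P@2,1 dof=1 J1 → L=3 J1=2 J2=0
add link → L=4 J1=2 J2=0
add link → L=5 J1=2 J2=0
R@4,3 dof=1 J1 → L=5 J1=3 J2=0
C@1,4 dof=2 J2 → L=5 J1=3 J2=1
PS@3,2 dof=2 J2 → L=5 J1=3 J2=2
add link → L=6 J1=3 J2=2
C@5,4 dof=2 J2 → L=6 J1=3 J2=3
add link → L=7 J1=3 J2=3
C@0,6 dof=2 J2 → L=7 J1=3 J2=4
M=3(L−1)−2J1−J2=3·6−2·3−4=8

M = 8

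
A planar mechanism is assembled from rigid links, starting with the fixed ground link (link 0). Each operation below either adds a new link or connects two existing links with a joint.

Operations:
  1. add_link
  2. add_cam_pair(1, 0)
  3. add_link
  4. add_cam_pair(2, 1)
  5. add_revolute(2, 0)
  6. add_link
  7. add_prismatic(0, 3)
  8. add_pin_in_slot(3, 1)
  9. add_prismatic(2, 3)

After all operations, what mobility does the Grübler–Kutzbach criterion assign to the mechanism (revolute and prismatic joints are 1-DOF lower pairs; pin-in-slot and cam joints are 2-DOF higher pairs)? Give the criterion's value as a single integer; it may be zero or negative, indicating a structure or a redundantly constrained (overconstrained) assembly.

link 0 = ground. State L|J1|J2 = 1|0|0
+link1  2|0|0
C(1,0) f=2→J2  2|0|1
+link2  3|0|1
C(2,1) f=2→J2  3|0|2
R(2,0) f=1→J1  3|1|2
+link3  4|1|2
P(0,3) f=1→J1  4|2|2
PS(3,1) f=2→J2  4|2|3
P(2,3) f=1→J1  4|3|3
M = 3(4−1)−2·3−3 = 9−6−3 = 0

M = 0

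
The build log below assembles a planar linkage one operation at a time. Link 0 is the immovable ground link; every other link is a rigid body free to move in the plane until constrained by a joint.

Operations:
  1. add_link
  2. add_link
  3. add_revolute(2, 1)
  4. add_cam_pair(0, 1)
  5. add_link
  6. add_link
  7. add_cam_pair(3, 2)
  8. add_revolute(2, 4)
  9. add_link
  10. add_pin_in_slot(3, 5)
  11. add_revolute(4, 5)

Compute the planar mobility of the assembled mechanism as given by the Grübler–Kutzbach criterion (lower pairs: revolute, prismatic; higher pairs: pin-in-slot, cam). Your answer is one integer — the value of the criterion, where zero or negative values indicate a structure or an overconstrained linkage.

M = 6

[1;0;0] (link 0 is ground)
L+ [2;0;0]
L+ [3;0;0]
R(2,1)∈J1 [3;1;0]
C(0,1)∈J2 [3;1;1]
L+ [4;1;1]
L+ [5;1;1]
C(3,2)∈J2 [5;1;2]
R(2,4)∈J1 [5;2;2]
L+ [6;2;2]
PS(3,5)∈J2 [6;2;3]
R(4,5)∈J1 [6;3;3]
mobility = 15 − 6 − 3 = 6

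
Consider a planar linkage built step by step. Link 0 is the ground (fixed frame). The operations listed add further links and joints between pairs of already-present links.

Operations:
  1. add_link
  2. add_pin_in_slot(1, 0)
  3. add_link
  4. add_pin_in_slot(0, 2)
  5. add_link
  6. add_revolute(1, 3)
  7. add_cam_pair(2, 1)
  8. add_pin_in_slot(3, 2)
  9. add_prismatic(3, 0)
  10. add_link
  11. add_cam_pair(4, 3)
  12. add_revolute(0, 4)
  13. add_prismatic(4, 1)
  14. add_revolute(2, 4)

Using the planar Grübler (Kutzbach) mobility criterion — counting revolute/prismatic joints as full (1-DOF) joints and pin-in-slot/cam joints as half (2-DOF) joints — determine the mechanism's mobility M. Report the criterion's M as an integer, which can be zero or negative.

M = -3

(L,J1,J2)=(1,0,0); link0 fixed
link1: (2,0,0)
PS 1-0 [J2]: (2,0,1)
link2: (3,0,1)
PS 0-2 [J2]: (3,0,2)
link3: (4,0,2)
R 1-3 [J1]: (4,1,2)
C 2-1 [J2]: (4,1,3)
PS 3-2 [J2]: (4,1,4)
P 3-0 [J1]: (4,2,4)
link4: (5,2,4)
C 4-3 [J2]: (5,2,5)
R 0-4 [J1]: (5,3,5)
P 4-1 [J1]: (5,4,5)
R 2-4 [J1]: (5,5,5)
Grübler: 3·4 − 2·5 − 5 = -3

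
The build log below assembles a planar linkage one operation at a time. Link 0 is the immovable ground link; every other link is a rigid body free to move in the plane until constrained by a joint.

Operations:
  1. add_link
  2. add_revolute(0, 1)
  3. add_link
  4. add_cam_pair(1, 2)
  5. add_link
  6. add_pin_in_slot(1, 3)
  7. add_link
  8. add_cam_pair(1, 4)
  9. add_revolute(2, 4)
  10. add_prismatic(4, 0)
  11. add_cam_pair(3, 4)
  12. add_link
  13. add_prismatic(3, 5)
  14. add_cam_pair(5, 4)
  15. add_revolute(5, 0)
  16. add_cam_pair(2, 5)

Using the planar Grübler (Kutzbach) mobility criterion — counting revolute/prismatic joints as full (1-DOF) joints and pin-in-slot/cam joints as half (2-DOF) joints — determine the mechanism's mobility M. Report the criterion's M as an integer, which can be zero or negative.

M = -1

(L,J1,J2)=(1,0,0); link0 fixed
link1: (2,0,0)
R 0-1 [J1]: (2,1,0)
link2: (3,1,0)
C 1-2 [J2]: (3,1,1)
link3: (4,1,1)
PS 1-3 [J2]: (4,1,2)
link4: (5,1,2)
C 1-4 [J2]: (5,1,3)
R 2-4 [J1]: (5,2,3)
P 4-0 [J1]: (5,3,3)
C 3-4 [J2]: (5,3,4)
link5: (6,3,4)
P 3-5 [J1]: (6,4,4)
C 5-4 [J2]: (6,4,5)
R 5-0 [J1]: (6,5,5)
C 2-5 [J2]: (6,5,6)
Grübler: 3·5 − 2·5 − 6 = -1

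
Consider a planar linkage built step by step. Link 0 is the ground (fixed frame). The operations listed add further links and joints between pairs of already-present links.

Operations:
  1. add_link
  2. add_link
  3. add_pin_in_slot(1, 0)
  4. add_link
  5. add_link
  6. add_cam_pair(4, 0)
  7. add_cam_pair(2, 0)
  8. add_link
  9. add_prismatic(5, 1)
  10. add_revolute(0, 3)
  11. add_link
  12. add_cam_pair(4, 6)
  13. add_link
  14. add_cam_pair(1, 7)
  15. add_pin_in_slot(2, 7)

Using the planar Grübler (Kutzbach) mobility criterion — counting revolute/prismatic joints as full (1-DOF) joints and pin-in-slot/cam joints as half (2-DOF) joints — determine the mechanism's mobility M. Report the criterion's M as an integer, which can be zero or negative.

(L,J1,J2)=(1,0,0); link0 fixed
link1: (2,0,0)
link2: (3,0,0)
PS 1-0 [J2]: (3,0,1)
link3: (4,0,1)
link4: (5,0,1)
C 4-0 [J2]: (5,0,2)
C 2-0 [J2]: (5,0,3)
link5: (6,0,3)
P 5-1 [J1]: (6,1,3)
R 0-3 [J1]: (6,2,3)
link6: (7,2,3)
C 4-6 [J2]: (7,2,4)
link7: (8,2,4)
C 1-7 [J2]: (8,2,5)
PS 2-7 [J2]: (8,2,6)
Grübler: 3·7 − 2·2 − 6 = 11

M = 11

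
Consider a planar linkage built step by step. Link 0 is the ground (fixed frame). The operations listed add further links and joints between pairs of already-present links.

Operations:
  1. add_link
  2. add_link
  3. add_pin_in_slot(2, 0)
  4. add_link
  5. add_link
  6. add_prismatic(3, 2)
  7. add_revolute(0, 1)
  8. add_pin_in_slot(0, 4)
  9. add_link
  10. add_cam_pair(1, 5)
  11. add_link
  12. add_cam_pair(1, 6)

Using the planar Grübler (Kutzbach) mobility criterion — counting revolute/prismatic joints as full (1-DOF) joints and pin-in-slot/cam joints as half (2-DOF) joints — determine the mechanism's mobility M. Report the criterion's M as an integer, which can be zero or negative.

L=1 J1=0 J2=0
add link → L=2 J1=0 J2=0
add link → L=3 J1=0 J2=0
PS@2,0 dof=2 J2 → L=3 J1=0 J2=1
add link → L=4 J1=0 J2=1
add link → L=5 J1=0 J2=1
P@3,2 dof=1 J1 → L=5 J1=1 J2=1
R@0,1 dof=1 J1 → L=5 J1=2 J2=1
PS@0,4 dof=2 J2 → L=5 J1=2 J2=2
add link → L=6 J1=2 J2=2
C@1,5 dof=2 J2 → L=6 J1=2 J2=3
add link → L=7 J1=2 J2=3
C@1,6 dof=2 J2 → L=7 J1=2 J2=4
M=3(L−1)−2J1−J2=3·6−2·2−4=10

M = 10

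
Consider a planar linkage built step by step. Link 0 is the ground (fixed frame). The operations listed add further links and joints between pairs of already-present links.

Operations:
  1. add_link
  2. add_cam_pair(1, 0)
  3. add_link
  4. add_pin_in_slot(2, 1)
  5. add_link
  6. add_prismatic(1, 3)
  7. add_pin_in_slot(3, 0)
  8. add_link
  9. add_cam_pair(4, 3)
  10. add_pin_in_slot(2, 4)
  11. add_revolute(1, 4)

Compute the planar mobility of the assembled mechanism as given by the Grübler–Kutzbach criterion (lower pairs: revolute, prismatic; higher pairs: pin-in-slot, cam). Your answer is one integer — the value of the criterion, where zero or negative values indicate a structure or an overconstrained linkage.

ground; <1,0,0>
#1 <2,0,0>
C:1↔0 J2 <2,0,1>
#2 <3,0,1>
PS:2↔1 J2 <3,0,2>
#3 <4,0,2>
P:1↔3 J1 <4,1,2>
PS:3↔0 J2 <4,1,3>
#4 <5,1,3>
C:4↔3 J2 <5,1,4>
PS:2↔4 J2 <5,1,5>
R:1↔4 J1 <5,2,5>
3×4 − 2×2 − 1×5 = 3

M = 3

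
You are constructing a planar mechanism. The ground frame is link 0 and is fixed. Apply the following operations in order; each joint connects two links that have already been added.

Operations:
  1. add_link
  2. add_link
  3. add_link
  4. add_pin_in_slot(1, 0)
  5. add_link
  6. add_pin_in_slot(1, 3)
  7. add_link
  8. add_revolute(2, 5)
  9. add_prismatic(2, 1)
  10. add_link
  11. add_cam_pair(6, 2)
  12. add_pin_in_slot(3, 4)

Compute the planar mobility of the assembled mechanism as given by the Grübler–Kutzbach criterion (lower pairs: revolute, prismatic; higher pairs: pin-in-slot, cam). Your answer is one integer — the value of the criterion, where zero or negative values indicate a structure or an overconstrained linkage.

[1;0;0] (link 0 is ground)
L+ [2;0;0]
L+ [3;0;0]
L+ [4;0;0]
PS(1,0)∈J2 [4;0;1]
L+ [5;0;1]
PS(1,3)∈J2 [5;0;2]
L+ [6;0;2]
R(2,5)∈J1 [6;1;2]
P(2,1)∈J1 [6;2;2]
L+ [7;2;2]
C(6,2)∈J2 [7;2;3]
PS(3,4)∈J2 [7;2;4]
mobility = 18 − 4 − 4 = 10

M = 10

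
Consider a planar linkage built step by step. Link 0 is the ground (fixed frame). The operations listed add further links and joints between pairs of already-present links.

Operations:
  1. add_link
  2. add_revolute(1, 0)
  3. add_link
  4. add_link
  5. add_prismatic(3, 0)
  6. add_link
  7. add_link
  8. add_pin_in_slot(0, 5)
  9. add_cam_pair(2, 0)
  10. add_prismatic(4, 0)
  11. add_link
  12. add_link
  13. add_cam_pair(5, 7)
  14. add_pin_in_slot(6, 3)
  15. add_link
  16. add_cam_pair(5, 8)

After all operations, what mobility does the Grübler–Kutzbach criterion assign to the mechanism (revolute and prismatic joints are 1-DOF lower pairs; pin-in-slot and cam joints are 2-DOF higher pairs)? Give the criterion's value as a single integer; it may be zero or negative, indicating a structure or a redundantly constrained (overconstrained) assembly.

link 0 = ground. State L|J1|J2 = 1|0|0
+link1  2|0|0
R(1,0) f=1→J1  2|1|0
+link2  3|1|0
+link3  4|1|0
P(3,0) f=1→J1  4|2|0
+link4  5|2|0
+link5  6|2|0
PS(0,5) f=2→J2  6|2|1
C(2,0) f=2→J2  6|2|2
P(4,0) f=1→J1  6|3|2
+link6  7|3|2
+link7  8|3|2
C(5,7) f=2→J2  8|3|3
PS(6,3) f=2→J2  8|3|4
+link8  9|3|4
C(5,8) f=2→J2  9|3|5
M = 3(9−1)−2·3−5 = 24−6−5 = 13

M = 13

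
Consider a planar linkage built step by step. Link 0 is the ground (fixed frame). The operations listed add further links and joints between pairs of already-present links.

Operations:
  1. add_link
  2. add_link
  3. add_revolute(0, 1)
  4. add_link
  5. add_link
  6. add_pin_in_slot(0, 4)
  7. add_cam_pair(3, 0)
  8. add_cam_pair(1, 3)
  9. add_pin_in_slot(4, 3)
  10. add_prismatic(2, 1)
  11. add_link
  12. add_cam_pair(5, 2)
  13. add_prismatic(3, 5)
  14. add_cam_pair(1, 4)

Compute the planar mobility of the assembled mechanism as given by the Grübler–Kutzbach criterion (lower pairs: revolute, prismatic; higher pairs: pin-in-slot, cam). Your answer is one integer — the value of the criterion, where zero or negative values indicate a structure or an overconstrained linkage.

M = 3

(L,J1,J2)=(1,0,0); link0 fixed
link1: (2,0,0)
link2: (3,0,0)
R 0-1 [J1]: (3,1,0)
link3: (4,1,0)
link4: (5,1,0)
PS 0-4 [J2]: (5,1,1)
C 3-0 [J2]: (5,1,2)
C 1-3 [J2]: (5,1,3)
PS 4-3 [J2]: (5,1,4)
P 2-1 [J1]: (5,2,4)
link5: (6,2,4)
C 5-2 [J2]: (6,2,5)
P 3-5 [J1]: (6,3,5)
C 1-4 [J2]: (6,3,6)
Grübler: 3·5 − 2·3 − 6 = 3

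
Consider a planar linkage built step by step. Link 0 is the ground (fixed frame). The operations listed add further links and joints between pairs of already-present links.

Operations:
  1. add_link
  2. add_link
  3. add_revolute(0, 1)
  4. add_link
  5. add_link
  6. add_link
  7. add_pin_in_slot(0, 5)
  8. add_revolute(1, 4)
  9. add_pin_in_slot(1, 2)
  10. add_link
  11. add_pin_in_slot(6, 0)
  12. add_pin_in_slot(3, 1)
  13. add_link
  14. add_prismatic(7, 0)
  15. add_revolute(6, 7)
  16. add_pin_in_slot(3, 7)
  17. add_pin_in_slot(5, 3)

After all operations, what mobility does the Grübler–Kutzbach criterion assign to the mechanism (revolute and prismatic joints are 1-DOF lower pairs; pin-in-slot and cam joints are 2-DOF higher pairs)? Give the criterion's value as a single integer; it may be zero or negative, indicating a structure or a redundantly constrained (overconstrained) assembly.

M = 7

link 0 = ground. State L|J1|J2 = 1|0|0
+link1  2|0|0
+link2  3|0|0
R(0,1) f=1→J1  3|1|0
+link3  4|1|0
+link4  5|1|0
+link5  6|1|0
PS(0,5) f=2→J2  6|1|1
R(1,4) f=1→J1  6|2|1
PS(1,2) f=2→J2  6|2|2
+link6  7|2|2
PS(6,0) f=2→J2  7|2|3
PS(3,1) f=2→J2  7|2|4
+link7  8|2|4
P(7,0) f=1→J1  8|3|4
R(6,7) f=1→J1  8|4|4
PS(3,7) f=2→J2  8|4|5
PS(5,3) f=2→J2  8|4|6
M = 3(8−1)−2·4−6 = 21−8−6 = 7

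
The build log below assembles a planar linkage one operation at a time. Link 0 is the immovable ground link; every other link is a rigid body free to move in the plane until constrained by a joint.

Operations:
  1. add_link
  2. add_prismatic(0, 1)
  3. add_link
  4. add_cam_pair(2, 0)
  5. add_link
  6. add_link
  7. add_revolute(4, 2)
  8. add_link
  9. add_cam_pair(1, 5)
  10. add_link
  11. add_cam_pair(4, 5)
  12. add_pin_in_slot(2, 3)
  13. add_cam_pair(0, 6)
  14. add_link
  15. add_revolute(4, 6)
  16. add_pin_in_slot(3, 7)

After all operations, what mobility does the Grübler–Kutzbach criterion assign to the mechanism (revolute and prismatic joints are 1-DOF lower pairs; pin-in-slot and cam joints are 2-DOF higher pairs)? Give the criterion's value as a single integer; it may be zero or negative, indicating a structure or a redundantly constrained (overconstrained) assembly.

M = 9

ground; <1,0,0>
#1 <2,0,0>
P:0↔1 J1 <2,1,0>
#2 <3,1,0>
C:2↔0 J2 <3,1,1>
#3 <4,1,1>
#4 <5,1,1>
R:4↔2 J1 <5,2,1>
#5 <6,2,1>
C:1↔5 J2 <6,2,2>
#6 <7,2,2>
C:4↔5 J2 <7,2,3>
PS:2↔3 J2 <7,2,4>
C:0↔6 J2 <7,2,5>
#7 <8,2,5>
R:4↔6 J1 <8,3,5>
PS:3↔7 J2 <8,3,6>
3×7 − 2×3 − 1×6 = 9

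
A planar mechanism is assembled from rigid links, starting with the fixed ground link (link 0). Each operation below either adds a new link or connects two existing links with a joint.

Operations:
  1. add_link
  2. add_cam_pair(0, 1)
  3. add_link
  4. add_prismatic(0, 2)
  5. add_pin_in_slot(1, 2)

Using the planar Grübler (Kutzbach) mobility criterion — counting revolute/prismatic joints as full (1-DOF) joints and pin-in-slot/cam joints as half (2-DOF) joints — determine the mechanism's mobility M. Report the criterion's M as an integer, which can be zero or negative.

(L,J1,J2)=(1,0,0); link0 fixed
link1: (2,0,0)
C 0-1 [J2]: (2,0,1)
link2: (3,0,1)
P 0-2 [J1]: (3,1,1)
PS 1-2 [J2]: (3,1,2)
Grübler: 3·2 − 2·1 − 2 = 2

M = 2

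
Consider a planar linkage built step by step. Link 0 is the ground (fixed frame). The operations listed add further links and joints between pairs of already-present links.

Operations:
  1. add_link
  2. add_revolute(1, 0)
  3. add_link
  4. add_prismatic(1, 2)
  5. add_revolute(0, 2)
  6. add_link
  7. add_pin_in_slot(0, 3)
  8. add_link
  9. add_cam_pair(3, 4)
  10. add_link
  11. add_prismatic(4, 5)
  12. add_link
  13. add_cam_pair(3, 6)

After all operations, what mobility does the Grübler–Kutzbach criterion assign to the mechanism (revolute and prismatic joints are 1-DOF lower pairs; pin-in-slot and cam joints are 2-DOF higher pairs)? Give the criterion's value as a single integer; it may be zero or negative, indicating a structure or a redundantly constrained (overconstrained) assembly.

M = 7

L=1 J1=0 J2=0
add link → L=2 J1=0 J2=0
R@1,0 dof=1 J1 → L=2 J1=1 J2=0
add link → L=3 J1=1 J2=0
P@1,2 dof=1 J1 → L=3 J1=2 J2=0
R@0,2 dof=1 J1 → L=3 J1=3 J2=0
add link → L=4 J1=3 J2=0
PS@0,3 dof=2 J2 → L=4 J1=3 J2=1
add link → L=5 J1=3 J2=1
C@3,4 dof=2 J2 → L=5 J1=3 J2=2
add link → L=6 J1=3 J2=2
P@4,5 dof=1 J1 → L=6 J1=4 J2=2
add link → L=7 J1=4 J2=2
C@3,6 dof=2 J2 → L=7 J1=4 J2=3
M=3(L−1)−2J1−J2=3·6−2·4−3=7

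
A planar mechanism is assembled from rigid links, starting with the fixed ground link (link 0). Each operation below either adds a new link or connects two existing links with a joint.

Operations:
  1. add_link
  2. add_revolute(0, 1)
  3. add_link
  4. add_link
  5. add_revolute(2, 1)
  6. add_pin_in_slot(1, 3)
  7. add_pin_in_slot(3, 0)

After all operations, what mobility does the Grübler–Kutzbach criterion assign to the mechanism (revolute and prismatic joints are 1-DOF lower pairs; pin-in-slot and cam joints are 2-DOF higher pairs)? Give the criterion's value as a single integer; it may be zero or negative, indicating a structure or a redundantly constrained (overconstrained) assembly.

M = 3

L=1 J1=0 J2=0
add link → L=2 J1=0 J2=0
R@0,1 dof=1 J1 → L=2 J1=1 J2=0
add link → L=3 J1=1 J2=0
add link → L=4 J1=1 J2=0
R@2,1 dof=1 J1 → L=4 J1=2 J2=0
PS@1,3 dof=2 J2 → L=4 J1=2 J2=1
PS@3,0 dof=2 J2 → L=4 J1=2 J2=2
M=3(L−1)−2J1−J2=3·3−2·2−2=3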